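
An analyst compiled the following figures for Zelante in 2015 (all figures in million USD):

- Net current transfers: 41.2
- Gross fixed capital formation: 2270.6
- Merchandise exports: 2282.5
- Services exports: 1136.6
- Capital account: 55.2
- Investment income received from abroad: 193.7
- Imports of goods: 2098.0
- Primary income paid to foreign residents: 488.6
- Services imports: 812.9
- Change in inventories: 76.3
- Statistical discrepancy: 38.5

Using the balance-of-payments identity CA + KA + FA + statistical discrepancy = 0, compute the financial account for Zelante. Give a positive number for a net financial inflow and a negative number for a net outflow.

-348.2

Goods balance = 2282.5 - 2098.0 = 184.5
Services balance = 1136.6 - 812.9 = 323.7
Trade balance (goods + services) = 184.5 + 323.7 = 508.2
Net primary income = 193.7 - 488.6 = -294.9
Net secondary income = 41.2
Current account = 508.2 + (-294.9) + 41.2 = 254.5
Financial account = -(254.5 + 55.2 + 38.5) = -348.2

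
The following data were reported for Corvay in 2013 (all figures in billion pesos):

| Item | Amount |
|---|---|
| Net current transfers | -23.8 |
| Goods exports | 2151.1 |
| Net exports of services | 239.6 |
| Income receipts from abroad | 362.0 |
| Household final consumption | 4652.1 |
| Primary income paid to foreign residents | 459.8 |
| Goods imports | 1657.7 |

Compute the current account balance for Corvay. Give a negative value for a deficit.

Goods balance = 2151.1 - 1657.7 = 493.4
Services balance = 239.6
Trade balance (goods + services) = 493.4 + 239.6 = 733.0
Net primary income = 362.0 - 459.8 = -97.8
Net secondary income = -23.8
Current account = 733.0 + (-97.8) + (-23.8) = 611.4

611.4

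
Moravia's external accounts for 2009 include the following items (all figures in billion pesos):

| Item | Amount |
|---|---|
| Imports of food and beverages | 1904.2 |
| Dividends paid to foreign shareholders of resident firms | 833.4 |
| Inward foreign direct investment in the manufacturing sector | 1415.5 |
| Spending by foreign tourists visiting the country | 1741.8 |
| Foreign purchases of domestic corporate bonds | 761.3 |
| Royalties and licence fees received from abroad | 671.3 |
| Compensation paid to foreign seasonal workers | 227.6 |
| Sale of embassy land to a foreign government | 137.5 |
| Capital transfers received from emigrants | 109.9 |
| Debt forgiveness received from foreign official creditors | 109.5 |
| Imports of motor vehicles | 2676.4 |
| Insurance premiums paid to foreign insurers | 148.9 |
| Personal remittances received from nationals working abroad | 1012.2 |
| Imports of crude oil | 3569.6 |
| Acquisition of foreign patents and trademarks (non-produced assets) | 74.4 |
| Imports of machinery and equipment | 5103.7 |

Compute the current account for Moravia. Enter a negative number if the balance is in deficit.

Goods: -2676.4 - 1904.2 - 3569.6 - 5103.7 = -13253.9
Services: 671.3 - 148.9 + 1741.8 = 2264.2
Primary income: -833.4 - 227.6 = -1061.0
Secondary income: 1012.2
Current account = (-13253.9) + 2264.2 + (-1061.0) + 1012.2 = -11038.5
(Excluded from the current account — financial account: inward foreign direct investment in the manufacturing sector 1415.5, foreign purchases of domestic corporate bonds 761.3; capital account: sale of embassy land to a foreign government 137.5, capital transfers received from emigrants 109.9, debt forgiveness received from foreign official creditors 109.5, acquisition of foreign patents and trademarks (non-produced assets) 74.4.)

-11038.5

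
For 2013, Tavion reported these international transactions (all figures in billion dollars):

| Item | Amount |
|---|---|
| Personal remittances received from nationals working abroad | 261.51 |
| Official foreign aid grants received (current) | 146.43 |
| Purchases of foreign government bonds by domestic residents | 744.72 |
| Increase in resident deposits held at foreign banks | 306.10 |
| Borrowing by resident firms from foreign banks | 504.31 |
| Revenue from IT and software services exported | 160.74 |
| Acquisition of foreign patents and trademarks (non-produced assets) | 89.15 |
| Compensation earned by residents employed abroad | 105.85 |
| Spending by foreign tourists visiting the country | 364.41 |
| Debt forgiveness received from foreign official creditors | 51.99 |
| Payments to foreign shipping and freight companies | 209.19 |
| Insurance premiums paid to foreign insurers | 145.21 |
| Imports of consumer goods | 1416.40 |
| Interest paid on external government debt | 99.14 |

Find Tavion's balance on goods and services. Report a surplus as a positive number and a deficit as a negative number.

Goods: -1416.40
Services: -209.19 - 145.21 + 364.41 + 160.74 = 170.75
Trade balance = -1416.40 + 170.75 = -1245.65
(Excluded from the trade balance — secondary income: personal remittances received from nationals working abroad 261.51, official foreign aid grants received (current) 146.43; financial account: purchases of foreign government bonds by domestic residents 744.72, increase in resident deposits held at foreign banks 306.10, borrowing by resident firms from foreign banks 504.31; capital account: acquisition of foreign patents and trademarks (non-produced assets) 89.15, debt forgiveness received from foreign official creditors 51.99; primary income: compensation earned by residents employed abroad 105.85, interest paid on external government debt 99.14.)

-1245.65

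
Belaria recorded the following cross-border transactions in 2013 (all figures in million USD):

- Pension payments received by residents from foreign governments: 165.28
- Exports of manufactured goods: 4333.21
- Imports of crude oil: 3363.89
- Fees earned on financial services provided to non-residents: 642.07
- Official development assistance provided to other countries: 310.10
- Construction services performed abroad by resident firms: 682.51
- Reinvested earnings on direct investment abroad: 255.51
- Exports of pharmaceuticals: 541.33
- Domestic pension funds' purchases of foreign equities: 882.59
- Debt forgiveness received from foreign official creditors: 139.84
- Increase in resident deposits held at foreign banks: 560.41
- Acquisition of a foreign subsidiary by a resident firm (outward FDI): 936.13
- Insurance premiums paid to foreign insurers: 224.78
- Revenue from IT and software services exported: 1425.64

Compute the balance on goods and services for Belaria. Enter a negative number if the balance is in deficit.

4036.09

Goods: 541.33 - 3363.89 + 4333.21 = 1510.65
Services: -224.78 + 682.51 + 642.07 + 1425.64 = 2525.44
Trade balance = 1510.65 + 2525.44 = 4036.09
(Excluded from the trade balance — secondary income: pension payments received by residents from foreign governments 165.28, official development assistance provided to other countries 310.10; primary income: reinvested earnings on direct investment abroad 255.51; financial account: domestic pension funds' purchases of foreign equities 882.59, increase in resident deposits held at foreign banks 560.41, acquisition of a foreign subsidiary by a resident firm (outward FDI) 936.13; capital account: debt forgiveness received from foreign official creditors 139.84.)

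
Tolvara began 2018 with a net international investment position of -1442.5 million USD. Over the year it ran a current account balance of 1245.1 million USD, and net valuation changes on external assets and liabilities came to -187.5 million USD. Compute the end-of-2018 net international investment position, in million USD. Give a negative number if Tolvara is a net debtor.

-384.9

Change in NIIP = current account + net valuation change = 1245.1 + (-187.5) = 1057.6
End-of-year NIIP = -1442.5 + 1057.6 = -384.9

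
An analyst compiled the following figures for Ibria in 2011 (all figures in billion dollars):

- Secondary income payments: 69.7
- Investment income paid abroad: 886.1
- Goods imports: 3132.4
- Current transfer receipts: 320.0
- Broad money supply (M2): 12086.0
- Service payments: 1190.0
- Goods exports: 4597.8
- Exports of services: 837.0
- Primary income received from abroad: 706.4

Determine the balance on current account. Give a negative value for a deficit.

Goods balance = 4597.8 - 3132.4 = 1465.4
Services balance = 837.0 - 1190.0 = -353.0
Trade balance (goods + services) = 1465.4 + (-353.0) = 1112.4
Net primary income = 706.4 - 886.1 = -179.7
Net secondary income = 320.0 - 69.7 = 250.3
Current account = 1112.4 + (-179.7) + 250.3 = 1183.0

1183.0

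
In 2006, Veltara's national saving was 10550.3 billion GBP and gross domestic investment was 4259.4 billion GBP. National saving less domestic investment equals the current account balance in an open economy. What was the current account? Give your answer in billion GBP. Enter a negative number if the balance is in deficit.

6290.9

S - I = CA (net lending to the rest of the world).
CA = S - I = 10550.3 - 4259.4 = 6290.9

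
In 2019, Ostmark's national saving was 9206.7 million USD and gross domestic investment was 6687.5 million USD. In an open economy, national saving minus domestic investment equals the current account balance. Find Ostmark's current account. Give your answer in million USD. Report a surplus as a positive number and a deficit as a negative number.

CA = S - I = 9206.7 - 6687.5 = 2519.2

2519.2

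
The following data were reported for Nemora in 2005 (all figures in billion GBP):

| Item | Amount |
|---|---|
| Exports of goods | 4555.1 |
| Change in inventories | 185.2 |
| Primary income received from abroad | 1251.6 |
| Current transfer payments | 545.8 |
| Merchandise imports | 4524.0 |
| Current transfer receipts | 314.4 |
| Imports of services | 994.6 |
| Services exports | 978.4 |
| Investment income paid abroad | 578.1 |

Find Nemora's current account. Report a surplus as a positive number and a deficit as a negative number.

457.0

Goods balance = 4555.1 - 4524.0 = 31.1
Services balance = 978.4 - 994.6 = -16.2
Trade balance (goods + services) = 31.1 + (-16.2) = 14.9
Net primary income = 1251.6 - 578.1 = 673.5
Net secondary income = 314.4 - 545.8 = -231.4
Current account = 14.9 + 673.5 + (-231.4) = 457.0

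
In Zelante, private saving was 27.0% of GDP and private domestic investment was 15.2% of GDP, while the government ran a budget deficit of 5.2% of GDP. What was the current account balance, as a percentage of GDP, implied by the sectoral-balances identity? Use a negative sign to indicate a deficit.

By the sectoral-balances identity, CA = (S_private - I) + (T - G).
Private balance = 27.0 - 15.2 = 11.8
Government balance (T - G) = -5.2
CA = 11.8 + (-5.2) = 6.6

6.6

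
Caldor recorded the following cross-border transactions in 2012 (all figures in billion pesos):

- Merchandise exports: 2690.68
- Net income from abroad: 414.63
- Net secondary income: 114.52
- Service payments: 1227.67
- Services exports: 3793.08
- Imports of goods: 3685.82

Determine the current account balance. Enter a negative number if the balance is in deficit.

Goods balance = 2690.68 - 3685.82 = -995.14
Services balance = 3793.08 - 1227.67 = 2565.41
Trade balance (goods + services) = -995.14 + 2565.41 = 1570.27
Net primary income = 414.63
Net secondary income = 114.52
Current account = 1570.27 + 414.63 + 114.52 = 2099.42

2099.42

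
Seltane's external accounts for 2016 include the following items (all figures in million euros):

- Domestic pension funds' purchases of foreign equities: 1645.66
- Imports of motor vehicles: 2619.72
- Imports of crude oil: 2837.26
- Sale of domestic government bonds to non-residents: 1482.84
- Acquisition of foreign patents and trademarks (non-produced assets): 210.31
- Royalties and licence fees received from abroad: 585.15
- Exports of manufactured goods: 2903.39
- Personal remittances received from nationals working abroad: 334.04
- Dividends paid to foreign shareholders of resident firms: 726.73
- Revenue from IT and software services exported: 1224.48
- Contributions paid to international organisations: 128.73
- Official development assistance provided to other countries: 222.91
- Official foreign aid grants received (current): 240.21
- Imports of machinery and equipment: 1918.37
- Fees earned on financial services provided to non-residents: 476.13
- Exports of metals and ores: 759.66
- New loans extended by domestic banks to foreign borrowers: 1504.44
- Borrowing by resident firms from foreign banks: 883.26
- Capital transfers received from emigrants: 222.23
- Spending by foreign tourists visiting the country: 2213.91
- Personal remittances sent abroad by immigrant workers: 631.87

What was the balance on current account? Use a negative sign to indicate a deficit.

Goods: 2903.39 - 2837.26 + 759.66 - 1918.37 - 2619.72 = -3712.30
Services: 2213.91 + 1224.48 + 585.15 + 476.13 = 4499.67
Primary income: -726.73
Secondary income: -631.87 + 334.04 - 128.73 + 240.21 - 222.91 = -409.26
Current account = (-3712.30) + 4499.67 + (-726.73) + (-409.26) = -348.62
(Excluded from the current account — financial account: domestic pension funds' purchases of foreign equities 1645.66, sale of domestic government bonds to non-residents 1482.84, new loans extended by domestic banks to foreign borrowers 1504.44, borrowing by resident firms from foreign banks 883.26; capital account: acquisition of foreign patents and trademarks (non-produced assets) 210.31, capital transfers received from emigrants 222.23.)

-348.62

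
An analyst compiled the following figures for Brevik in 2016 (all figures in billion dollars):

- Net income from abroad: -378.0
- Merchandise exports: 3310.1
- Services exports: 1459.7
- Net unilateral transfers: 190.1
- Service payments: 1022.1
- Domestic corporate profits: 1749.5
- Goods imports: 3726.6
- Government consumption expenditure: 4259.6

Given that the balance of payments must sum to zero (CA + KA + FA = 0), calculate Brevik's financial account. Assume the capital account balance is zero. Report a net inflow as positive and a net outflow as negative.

Goods balance = 3310.1 - 3726.6 = -416.5
Services balance = 1459.7 - 1022.1 = 437.6
Trade balance (goods + services) = -416.5 + 437.6 = 21.1
Net primary income = -378.0
Net secondary income = 190.1
Current account = 21.1 + (-378.0) + 190.1 = -166.8
Financial account = -(-166.8) = 166.8

166.8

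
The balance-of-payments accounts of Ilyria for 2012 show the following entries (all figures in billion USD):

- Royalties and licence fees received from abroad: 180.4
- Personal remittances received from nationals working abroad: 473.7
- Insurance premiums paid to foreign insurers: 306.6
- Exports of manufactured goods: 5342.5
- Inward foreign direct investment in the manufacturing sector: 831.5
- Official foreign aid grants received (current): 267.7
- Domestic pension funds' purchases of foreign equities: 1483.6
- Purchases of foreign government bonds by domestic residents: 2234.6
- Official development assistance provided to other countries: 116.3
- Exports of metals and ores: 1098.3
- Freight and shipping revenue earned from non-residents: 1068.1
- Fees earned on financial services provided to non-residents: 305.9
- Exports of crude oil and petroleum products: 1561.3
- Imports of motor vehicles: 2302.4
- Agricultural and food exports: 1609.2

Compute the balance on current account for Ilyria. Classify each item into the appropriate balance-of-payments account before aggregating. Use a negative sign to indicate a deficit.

9181.8

Goods: -2302.4 + 1098.3 + 1561.3 + 1609.2 + 5342.5 = 7308.9
Services: 1068.1 + 305.9 - 306.6 + 180.4 = 1247.8
Secondary income: 267.7 - 116.3 + 473.7 = 625.1
Current account = 7308.9 + 1247.8 + 625.1 = 9181.8
(Excluded from the current account — financial account: inward foreign direct investment in the manufacturing sector 831.5, domestic pension funds' purchases of foreign equities 1483.6, purchases of foreign government bonds by domestic residents 2234.6.)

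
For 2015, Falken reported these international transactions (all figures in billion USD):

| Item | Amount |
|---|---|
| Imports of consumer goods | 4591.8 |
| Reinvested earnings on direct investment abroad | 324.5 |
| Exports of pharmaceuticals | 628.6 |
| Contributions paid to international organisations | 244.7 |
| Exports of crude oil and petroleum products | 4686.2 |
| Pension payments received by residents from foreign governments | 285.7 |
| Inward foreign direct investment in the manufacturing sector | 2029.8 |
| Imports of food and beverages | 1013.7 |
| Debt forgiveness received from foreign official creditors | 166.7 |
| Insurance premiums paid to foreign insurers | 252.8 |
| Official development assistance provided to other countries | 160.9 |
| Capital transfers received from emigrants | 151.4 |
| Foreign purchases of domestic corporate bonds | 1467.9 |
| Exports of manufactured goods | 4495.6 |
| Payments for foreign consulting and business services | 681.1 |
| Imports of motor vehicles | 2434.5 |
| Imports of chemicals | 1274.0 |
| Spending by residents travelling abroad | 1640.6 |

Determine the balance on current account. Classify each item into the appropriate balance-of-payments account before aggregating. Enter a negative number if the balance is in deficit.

Goods: -2434.5 + 628.6 + 4495.6 - 1013.7 + 4686.2 - 1274.0 - 4591.8 = 496.4
Services: -252.8 - 1640.6 - 681.1 = -2574.5
Primary income: 324.5
Secondary income: -160.9 + 285.7 - 244.7 = -119.9
Current account = 496.4 + (-2574.5) + 324.5 + (-119.9) = -1873.5
(Excluded from the current account — financial account: inward foreign direct investment in the manufacturing sector 2029.8, foreign purchases of domestic corporate bonds 1467.9; capital account: debt forgiveness received from foreign official creditors 166.7, capital transfers received from emigrants 151.4.)

-1873.5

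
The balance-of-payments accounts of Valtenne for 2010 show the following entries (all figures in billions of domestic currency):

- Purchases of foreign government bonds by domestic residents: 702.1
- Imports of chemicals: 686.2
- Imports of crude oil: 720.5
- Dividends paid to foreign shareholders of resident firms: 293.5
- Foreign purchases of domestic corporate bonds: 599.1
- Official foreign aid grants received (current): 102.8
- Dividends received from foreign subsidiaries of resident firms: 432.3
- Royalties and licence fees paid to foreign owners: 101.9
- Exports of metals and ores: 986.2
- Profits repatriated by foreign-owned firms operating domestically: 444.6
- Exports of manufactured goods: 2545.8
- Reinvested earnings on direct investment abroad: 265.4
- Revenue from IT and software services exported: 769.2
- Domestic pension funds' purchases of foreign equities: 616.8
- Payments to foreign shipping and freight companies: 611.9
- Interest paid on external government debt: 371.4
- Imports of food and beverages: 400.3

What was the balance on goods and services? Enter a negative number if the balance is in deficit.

1780.4

Goods: -686.2 - 720.5 + 2545.8 - 400.3 + 986.2 = 1725.0
Services: 769.2 - 101.9 - 611.9 = 55.4
Trade balance = 1725.0 + 55.4 = 1780.4
(Excluded from the trade balance — financial account: purchases of foreign government bonds by domestic residents 702.1, foreign purchases of domestic corporate bonds 599.1, domestic pension funds' purchases of foreign equities 616.8; primary income: dividends paid to foreign shareholders of resident firms 293.5, dividends received from foreign subsidiaries of resident firms 432.3, profits repatriated by foreign-owned firms operating domestically 444.6, reinvested earnings on direct investment abroad 265.4, interest paid on external government debt 371.4; secondary income: official foreign aid grants received (current) 102.8.)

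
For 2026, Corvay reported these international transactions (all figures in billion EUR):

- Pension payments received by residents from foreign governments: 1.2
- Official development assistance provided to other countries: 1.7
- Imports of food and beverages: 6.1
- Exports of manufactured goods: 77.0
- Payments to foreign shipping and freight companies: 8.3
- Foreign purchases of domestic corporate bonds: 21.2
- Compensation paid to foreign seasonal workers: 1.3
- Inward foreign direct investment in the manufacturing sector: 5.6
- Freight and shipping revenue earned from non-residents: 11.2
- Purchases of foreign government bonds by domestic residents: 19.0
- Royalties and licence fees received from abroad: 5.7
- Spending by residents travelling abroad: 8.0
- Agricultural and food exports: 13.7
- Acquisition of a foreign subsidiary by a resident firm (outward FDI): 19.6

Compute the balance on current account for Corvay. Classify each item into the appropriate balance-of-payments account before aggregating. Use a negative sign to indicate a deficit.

Goods: 13.7 + 77.0 - 6.1 = 84.6
Services: -8.0 + 5.7 - 8.3 + 11.2 = 0.6
Primary income: -1.3
Secondary income: 1.2 - 1.7 = -0.5
Current account = 84.6 + 0.6 + (-1.3) + (-0.5) = 83.4
(Excluded from the current account — financial account: foreign purchases of domestic corporate bonds 21.2, inward foreign direct investment in the manufacturing sector 5.6, purchases of foreign government bonds by domestic residents 19.0, acquisition of a foreign subsidiary by a resident firm (outward FDI) 19.6.)

83.4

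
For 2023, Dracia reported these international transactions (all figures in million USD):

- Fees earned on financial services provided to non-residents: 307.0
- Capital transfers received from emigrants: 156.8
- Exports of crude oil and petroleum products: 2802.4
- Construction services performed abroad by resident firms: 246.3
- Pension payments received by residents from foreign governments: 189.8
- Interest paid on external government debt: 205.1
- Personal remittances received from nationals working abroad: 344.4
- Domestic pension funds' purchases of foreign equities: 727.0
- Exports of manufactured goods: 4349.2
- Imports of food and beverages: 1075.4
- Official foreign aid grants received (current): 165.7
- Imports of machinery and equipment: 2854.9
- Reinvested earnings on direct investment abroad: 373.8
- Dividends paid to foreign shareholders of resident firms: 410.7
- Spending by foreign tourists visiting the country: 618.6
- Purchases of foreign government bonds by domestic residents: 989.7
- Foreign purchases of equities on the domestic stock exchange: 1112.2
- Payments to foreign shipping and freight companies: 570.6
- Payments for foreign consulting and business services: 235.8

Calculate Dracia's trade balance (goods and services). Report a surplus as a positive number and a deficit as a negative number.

3586.8

Goods: -1075.4 - 2854.9 + 2802.4 + 4349.2 = 3221.3
Services: 618.6 + 246.3 + 307.0 - 570.6 - 235.8 = 365.5
Trade balance = 3221.3 + 365.5 = 3586.8
(Excluded from the trade balance — capital account: capital transfers received from emigrants 156.8; secondary income: pension payments received by residents from foreign governments 189.8, personal remittances received from nationals working abroad 344.4, official foreign aid grants received (current) 165.7; primary income: interest paid on external government debt 205.1, reinvested earnings on direct investment abroad 373.8, dividends paid to foreign shareholders of resident firms 410.7; financial account: domestic pension funds' purchases of foreign equities 727.0, purchases of foreign government bonds by domestic residents 989.7, foreign purchases of equities on the domestic stock exchange 1112.2.)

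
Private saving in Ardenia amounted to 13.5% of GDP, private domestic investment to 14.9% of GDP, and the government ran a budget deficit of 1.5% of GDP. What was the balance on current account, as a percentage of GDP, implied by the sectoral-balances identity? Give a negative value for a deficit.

-2.9

By the sectoral-balances identity, CA = (S_private - I) + (T - G).
Private balance = 13.5 - 14.9 = -1.4
Government balance (T - G) = -1.5
CA = -1.4 + (-1.5) = -2.9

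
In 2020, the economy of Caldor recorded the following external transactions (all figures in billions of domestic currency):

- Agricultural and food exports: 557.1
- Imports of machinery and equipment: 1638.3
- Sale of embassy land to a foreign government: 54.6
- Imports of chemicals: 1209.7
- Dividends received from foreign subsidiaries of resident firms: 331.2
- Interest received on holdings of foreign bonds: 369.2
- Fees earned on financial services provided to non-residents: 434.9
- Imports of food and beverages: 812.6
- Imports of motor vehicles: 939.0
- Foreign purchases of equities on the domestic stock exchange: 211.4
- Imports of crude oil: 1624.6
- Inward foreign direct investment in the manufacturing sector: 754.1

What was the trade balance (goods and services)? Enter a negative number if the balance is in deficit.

-5232.2

Goods: -812.6 - 1209.7 - 939.0 - 1624.6 + 557.1 - 1638.3 = -5667.1
Services: 434.9
Trade balance = -5667.1 + 434.9 = -5232.2
(Excluded from the trade balance — capital account: sale of embassy land to a foreign government 54.6; primary income: dividends received from foreign subsidiaries of resident firms 331.2, interest received on holdings of foreign bonds 369.2; financial account: foreign purchases of equities on the domestic stock exchange 211.4, inward foreign direct investment in the manufacturing sector 754.1.)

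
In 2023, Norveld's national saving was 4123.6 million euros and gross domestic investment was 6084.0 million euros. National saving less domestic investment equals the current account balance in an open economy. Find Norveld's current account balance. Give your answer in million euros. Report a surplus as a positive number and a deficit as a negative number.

CA = S - I = 4123.6 - 6084.0 = -1960.4

-1960.4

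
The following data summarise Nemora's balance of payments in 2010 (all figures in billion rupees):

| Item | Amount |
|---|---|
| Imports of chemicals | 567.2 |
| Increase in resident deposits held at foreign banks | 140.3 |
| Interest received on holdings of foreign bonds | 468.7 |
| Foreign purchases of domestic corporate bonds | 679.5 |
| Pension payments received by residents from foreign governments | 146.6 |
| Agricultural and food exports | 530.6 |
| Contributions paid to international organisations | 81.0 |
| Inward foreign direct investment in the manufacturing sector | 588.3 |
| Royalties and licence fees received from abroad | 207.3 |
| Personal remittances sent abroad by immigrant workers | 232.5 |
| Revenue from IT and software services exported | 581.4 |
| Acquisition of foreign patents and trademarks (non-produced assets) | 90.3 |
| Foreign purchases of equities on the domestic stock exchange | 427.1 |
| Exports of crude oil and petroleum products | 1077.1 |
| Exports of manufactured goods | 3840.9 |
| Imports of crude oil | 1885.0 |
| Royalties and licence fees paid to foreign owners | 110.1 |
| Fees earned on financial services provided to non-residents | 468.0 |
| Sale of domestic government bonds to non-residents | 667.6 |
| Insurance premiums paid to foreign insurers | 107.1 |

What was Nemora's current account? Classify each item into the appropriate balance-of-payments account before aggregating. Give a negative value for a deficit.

4337.7

Goods: 530.6 - 567.2 - 1885.0 + 3840.9 + 1077.1 = 2996.4
Services: -107.1 - 110.1 + 581.4 + 468.0 + 207.3 = 1039.5
Primary income: 468.7
Secondary income: -232.5 - 81.0 + 146.6 = -166.9
Current account = 2996.4 + 1039.5 + 468.7 + (-166.9) = 4337.7
(Excluded from the current account — financial account: increase in resident deposits held at foreign banks 140.3, foreign purchases of domestic corporate bonds 679.5, inward foreign direct investment in the manufacturing sector 588.3, foreign purchases of equities on the domestic stock exchange 427.1, sale of domestic government bonds to non-residents 667.6; capital account: acquisition of foreign patents and trademarks (non-produced assets) 90.3.)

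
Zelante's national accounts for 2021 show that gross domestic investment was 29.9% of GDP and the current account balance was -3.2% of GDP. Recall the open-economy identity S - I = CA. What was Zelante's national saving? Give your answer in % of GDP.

26.7

S - I = CA (net lending to the rest of the world).
S = I + CA = 29.9 + (-3.2) = 26.7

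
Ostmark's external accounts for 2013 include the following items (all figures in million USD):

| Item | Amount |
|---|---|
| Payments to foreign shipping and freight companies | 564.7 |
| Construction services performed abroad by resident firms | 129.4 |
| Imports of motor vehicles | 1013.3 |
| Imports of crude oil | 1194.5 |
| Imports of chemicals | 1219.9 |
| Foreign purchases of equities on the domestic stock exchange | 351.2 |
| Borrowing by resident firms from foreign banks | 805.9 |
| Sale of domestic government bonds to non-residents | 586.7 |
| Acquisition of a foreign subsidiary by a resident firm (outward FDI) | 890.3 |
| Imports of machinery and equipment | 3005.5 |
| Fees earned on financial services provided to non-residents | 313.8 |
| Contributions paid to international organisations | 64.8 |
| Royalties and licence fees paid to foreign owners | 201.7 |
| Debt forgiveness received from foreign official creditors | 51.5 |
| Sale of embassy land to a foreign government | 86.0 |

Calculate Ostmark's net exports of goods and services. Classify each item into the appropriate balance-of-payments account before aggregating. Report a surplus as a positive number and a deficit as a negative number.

-6756.4

Goods: -1013.3 - 3005.5 - 1194.5 - 1219.9 = -6433.2
Services: -564.7 + 313.8 + 129.4 - 201.7 = -323.2
Trade balance = -6433.2 + (-323.2) = -6756.4
(Excluded from the trade balance — financial account: foreign purchases of equities on the domestic stock exchange 351.2, borrowing by resident firms from foreign banks 805.9, sale of domestic government bonds to non-residents 586.7, acquisition of a foreign subsidiary by a resident firm (outward FDI) 890.3; secondary income: contributions paid to international organisations 64.8; capital account: debt forgiveness received from foreign official creditors 51.5, sale of embassy land to a foreign government 86.0.)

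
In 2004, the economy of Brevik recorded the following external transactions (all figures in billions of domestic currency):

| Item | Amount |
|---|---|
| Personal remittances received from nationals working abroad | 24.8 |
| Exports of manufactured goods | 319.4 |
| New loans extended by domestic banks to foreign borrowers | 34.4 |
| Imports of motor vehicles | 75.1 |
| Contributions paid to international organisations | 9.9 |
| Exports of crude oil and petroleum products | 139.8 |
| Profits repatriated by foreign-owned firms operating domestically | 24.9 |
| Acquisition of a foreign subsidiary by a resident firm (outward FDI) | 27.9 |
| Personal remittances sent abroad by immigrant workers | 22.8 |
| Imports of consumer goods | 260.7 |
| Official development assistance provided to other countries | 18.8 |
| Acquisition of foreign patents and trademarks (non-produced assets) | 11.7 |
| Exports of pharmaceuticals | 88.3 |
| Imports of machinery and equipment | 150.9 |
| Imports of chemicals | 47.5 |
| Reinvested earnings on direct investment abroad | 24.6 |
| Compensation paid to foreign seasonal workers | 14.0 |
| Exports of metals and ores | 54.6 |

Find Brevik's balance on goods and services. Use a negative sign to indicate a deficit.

Goods: -75.1 + 54.6 - 150.9 - 260.7 - 47.5 + 88.3 + 139.8 + 319.4 = 67.9
Trade balance = 67.9 + 0.0 = 67.9
(Excluded from the trade balance — secondary income: personal remittances received from nationals working abroad 24.8, contributions paid to international organisations 9.9, personal remittances sent abroad by immigrant workers 22.8, official development assistance provided to other countries 18.8; financial account: new loans extended by domestic banks to foreign borrowers 34.4, acquisition of a foreign subsidiary by a resident firm (outward FDI) 27.9; primary income: profits repatriated by foreign-owned firms operating domestically 24.9, reinvested earnings on direct investment abroad 24.6, compensation paid to foreign seasonal workers 14.0; capital account: acquisition of foreign patents and trademarks (non-produced assets) 11.7.)

67.9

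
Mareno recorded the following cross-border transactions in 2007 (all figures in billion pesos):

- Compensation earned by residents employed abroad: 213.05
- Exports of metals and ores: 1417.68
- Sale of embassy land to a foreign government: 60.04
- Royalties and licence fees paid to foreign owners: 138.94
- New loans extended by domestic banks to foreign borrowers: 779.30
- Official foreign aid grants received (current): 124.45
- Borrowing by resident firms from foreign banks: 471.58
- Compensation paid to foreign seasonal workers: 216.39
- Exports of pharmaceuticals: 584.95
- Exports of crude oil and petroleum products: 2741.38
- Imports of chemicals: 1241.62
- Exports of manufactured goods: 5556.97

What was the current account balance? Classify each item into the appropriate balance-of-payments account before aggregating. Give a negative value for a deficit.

9041.53

Goods: 584.95 + 1417.68 + 5556.97 + 2741.38 - 1241.62 = 9059.36
Services: -138.94
Primary income: -216.39 + 213.05 = -3.34
Secondary income: 124.45
Current account = 9059.36 + (-138.94) + (-3.34) + 124.45 = 9041.53
(Excluded from the current account — capital account: sale of embassy land to a foreign government 60.04; financial account: new loans extended by domestic banks to foreign borrowers 779.30, borrowing by resident firms from foreign banks 471.58.)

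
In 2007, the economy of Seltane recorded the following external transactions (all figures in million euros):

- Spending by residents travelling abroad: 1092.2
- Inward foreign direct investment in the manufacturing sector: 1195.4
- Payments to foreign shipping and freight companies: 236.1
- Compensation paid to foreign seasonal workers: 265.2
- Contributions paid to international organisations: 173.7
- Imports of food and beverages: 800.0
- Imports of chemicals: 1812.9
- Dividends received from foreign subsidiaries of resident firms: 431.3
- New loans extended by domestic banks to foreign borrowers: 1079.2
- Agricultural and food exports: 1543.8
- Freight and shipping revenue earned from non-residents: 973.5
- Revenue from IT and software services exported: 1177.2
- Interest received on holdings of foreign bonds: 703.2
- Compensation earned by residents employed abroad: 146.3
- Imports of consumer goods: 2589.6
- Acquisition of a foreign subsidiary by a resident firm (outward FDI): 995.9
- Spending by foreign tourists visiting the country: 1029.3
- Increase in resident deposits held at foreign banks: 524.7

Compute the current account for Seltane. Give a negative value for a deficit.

Goods: 1543.8 - 800.0 - 1812.9 - 2589.6 = -3658.7
Services: 1029.3 + 1177.2 - 1092.2 - 236.1 + 973.5 = 1851.7
Primary income: -265.2 + 431.3 + 703.2 + 146.3 = 1015.6
Secondary income: -173.7
Current account = (-3658.7) + 1851.7 + 1015.6 + (-173.7) = -965.1
(Excluded from the current account — financial account: inward foreign direct investment in the manufacturing sector 1195.4, new loans extended by domestic banks to foreign borrowers 1079.2, acquisition of a foreign subsidiary by a resident firm (outward FDI) 995.9, increase in resident deposits held at foreign banks 524.7.)

-965.1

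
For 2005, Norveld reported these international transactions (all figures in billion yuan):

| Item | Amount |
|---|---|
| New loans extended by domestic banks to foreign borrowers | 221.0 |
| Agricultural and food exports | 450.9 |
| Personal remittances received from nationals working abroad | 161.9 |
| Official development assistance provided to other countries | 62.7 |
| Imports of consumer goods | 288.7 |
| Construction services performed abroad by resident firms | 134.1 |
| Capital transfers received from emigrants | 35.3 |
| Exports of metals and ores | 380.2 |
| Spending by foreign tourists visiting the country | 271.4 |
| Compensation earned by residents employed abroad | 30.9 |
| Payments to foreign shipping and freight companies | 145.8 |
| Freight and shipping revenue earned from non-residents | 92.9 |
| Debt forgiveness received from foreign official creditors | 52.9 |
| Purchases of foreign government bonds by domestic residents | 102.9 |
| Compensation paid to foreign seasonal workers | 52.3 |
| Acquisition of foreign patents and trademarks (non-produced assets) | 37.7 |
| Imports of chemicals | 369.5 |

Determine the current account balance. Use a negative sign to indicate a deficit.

603.3

Goods: -369.5 - 288.7 + 450.9 + 380.2 = 172.9
Services: -145.8 + 92.9 + 134.1 + 271.4 = 352.6
Primary income: 30.9 - 52.3 = -21.4
Secondary income: -62.7 + 161.9 = 99.2
Current account = 172.9 + 352.6 + (-21.4) + 99.2 = 603.3
(Excluded from the current account — financial account: new loans extended by domestic banks to foreign borrowers 221.0, purchases of foreign government bonds by domestic residents 102.9; capital account: capital transfers received from emigrants 35.3, debt forgiveness received from foreign official creditors 52.9, acquisition of foreign patents and trademarks (non-produced assets) 37.7.)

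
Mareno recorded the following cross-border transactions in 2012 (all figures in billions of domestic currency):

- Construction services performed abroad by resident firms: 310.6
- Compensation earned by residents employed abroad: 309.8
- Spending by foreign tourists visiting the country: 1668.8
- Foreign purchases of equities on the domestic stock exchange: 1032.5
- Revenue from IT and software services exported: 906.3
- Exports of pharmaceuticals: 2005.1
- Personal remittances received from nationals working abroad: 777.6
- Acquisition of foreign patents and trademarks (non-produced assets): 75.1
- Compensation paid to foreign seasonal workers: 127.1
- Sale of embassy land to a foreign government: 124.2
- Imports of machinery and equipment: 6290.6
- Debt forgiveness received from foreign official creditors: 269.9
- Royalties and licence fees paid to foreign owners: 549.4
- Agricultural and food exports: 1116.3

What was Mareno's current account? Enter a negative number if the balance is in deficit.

127.4

Goods: -6290.6 + 2005.1 + 1116.3 = -3169.2
Services: 310.6 - 549.4 + 906.3 + 1668.8 = 2336.3
Primary income: 309.8 - 127.1 = 182.7
Secondary income: 777.6
Current account = (-3169.2) + 2336.3 + 182.7 + 777.6 = 127.4
(Excluded from the current account — financial account: foreign purchases of equities on the domestic stock exchange 1032.5; capital account: acquisition of foreign patents and trademarks (non-produced assets) 75.1, sale of embassy land to a foreign government 124.2, debt forgiveness received from foreign official creditors 269.9.)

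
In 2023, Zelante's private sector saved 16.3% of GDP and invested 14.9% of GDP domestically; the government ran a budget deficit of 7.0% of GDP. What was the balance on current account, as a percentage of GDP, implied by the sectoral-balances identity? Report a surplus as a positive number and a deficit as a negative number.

-5.6

By the sectoral-balances identity, CA = (S_private - I) + (T - G).
Private balance = 16.3 - 14.9 = 1.4
Government balance (T - G) = -7.0
CA = 1.4 + (-7.0) = -5.6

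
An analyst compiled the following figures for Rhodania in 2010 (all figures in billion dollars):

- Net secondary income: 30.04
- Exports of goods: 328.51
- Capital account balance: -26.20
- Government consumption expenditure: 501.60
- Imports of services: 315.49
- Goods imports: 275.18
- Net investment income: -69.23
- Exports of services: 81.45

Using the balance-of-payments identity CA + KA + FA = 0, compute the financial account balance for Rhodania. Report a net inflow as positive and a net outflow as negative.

246.10

Goods balance = 328.51 - 275.18 = 53.33
Services balance = 81.45 - 315.49 = -234.04
Trade balance (goods + services) = 53.33 + (-234.04) = -180.71
Net primary income = -69.23
Net secondary income = 30.04
Current account = -180.71 + (-69.23) + 30.04 = -219.90
Financial account = -(-219.90 + (-26.20)) = 246.10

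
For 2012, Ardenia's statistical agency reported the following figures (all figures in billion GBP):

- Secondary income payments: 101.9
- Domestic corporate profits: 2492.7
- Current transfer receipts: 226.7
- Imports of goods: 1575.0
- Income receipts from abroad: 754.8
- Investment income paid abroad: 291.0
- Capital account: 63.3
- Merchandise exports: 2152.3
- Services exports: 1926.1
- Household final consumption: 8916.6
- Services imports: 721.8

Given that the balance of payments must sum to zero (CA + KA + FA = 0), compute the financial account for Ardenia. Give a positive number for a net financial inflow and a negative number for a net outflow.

-2433.5

Goods balance = 2152.3 - 1575.0 = 577.3
Services balance = 1926.1 - 721.8 = 1204.3
Trade balance (goods + services) = 577.3 + 1204.3 = 1781.6
Net primary income = 754.8 - 291.0 = 463.8
Net secondary income = 226.7 - 101.9 = 124.8
Current account = 1781.6 + 463.8 + 124.8 = 2370.2
Financial account = -(2370.2 + 63.3) = -2433.5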